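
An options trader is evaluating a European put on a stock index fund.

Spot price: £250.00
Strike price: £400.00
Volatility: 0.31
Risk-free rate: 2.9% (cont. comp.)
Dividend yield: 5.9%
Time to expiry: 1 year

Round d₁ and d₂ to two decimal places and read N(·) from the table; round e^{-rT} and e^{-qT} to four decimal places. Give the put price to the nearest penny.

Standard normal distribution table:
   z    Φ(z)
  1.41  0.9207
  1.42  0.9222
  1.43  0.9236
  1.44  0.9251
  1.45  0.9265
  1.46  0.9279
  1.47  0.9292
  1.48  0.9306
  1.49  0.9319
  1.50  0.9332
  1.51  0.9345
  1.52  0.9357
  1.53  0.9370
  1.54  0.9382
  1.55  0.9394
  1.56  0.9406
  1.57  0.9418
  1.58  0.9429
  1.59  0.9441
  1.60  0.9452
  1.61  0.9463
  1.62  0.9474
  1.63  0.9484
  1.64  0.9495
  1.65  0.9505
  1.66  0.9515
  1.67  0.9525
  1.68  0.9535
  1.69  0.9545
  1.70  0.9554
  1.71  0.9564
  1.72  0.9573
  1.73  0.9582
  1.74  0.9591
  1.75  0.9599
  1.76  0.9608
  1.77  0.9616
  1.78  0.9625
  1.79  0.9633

σ√T = 0.31·√1 = 0.3100
ln(S/K) + (r − q + σ²/2)T = ln(250/400) + (0.029 − 0.059 + 0.31²/2)·1 = -0.4700 + 0.0181 = -0.4520
d₁ = -0.4520 / 0.3100 = -1.4579 ⇒ -1.46
d₂ = d₁ − σ√T = -1.4579 − 0.3100 = -1.7679 ⇒ -1.77
exp(−qT) = exp(−0.059·1) = 0.9427;  exp(−rT) = exp(−0.029·1) = 0.9714
N(−d₂) = N(1.77) = 0.9616;  N(−d₁) = N(1.46) = 0.9279
P = 400·0.9714·0.9616 − 250·0.9427·0.9279 = 373.6393 − 218.6828 = 154.9565

£154.96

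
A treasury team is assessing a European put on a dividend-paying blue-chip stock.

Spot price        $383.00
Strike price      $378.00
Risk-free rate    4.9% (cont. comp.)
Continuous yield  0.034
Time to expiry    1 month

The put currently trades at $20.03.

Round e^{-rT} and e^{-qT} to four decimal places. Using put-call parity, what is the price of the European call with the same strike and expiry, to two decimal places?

$25.51

exp(−qT) = exp(−0.034·0.08333) = 0.9972;  exp(−rT) = exp(−0.049·0.08333) = 0.9959
Put-call parity: C − P = S·e^(−qT) − K·e^(−rT) = 383·0.9972 − 378·0.9959 = 381.9276 − 376.4502 = 5.4774
C = P + (C − P) = 20.03 + (5.4774) = 25.5074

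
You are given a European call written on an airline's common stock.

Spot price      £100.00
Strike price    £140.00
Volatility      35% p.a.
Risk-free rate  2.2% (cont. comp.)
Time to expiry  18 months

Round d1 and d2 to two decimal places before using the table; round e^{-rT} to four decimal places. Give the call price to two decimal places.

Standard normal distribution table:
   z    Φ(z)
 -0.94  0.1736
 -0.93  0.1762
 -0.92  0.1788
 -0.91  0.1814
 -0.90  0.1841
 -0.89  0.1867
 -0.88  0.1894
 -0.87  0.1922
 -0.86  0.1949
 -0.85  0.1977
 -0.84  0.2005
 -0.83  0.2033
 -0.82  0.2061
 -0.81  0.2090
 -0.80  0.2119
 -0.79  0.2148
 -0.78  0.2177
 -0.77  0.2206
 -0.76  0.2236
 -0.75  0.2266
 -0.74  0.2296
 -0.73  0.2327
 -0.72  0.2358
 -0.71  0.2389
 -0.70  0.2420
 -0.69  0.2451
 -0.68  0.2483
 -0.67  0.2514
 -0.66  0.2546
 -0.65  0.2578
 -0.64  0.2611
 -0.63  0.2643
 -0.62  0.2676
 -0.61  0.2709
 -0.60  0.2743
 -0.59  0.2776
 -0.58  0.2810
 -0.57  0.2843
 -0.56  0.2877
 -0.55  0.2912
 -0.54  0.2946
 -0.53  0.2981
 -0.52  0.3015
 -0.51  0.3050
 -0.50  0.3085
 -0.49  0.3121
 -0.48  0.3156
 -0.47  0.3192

£6.99

T = 1.5;  σ√T = 0.4287
d₁ = [ln(100/140) + (0.022 + ½·0.35²)·1.5] / (σ√T) = (-0.3365 + 0.1249) / 0.4287 = -0.4936 → -0.49
d₂ = -0.4936 − 0.4287 = -0.9223 → -0.92
exp(−rT) = exp(−0.022·1.5) = 0.9675
N(d₁) = N(-0.49) = 0.3121;  N(d₂) = N(-0.92) = 0.1788
C = 100·0.3121 − 140·0.9675·0.1788 = 31.2100 − 24.2185 = 6.9915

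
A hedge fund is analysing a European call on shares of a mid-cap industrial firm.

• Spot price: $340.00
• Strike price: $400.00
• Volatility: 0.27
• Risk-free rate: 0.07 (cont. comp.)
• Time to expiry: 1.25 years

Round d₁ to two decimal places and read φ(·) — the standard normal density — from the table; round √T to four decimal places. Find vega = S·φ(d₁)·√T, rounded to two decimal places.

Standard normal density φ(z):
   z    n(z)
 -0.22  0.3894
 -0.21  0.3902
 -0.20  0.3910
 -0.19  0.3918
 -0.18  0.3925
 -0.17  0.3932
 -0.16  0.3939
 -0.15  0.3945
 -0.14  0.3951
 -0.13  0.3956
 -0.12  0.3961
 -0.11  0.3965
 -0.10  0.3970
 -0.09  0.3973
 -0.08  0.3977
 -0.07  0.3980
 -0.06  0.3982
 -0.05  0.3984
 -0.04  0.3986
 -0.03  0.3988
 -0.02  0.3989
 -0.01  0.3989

150.91

σ√T = 0.27 × 1.1180 = 0.3019
d₁ = [ln(340/400) + (0.07 + ½·0.27²)·1.25] / (σ√T) = (-0.1625 + 0.1331) / 0.3019 = -0.0976 ≈ -0.10
√T = √1.25 = 1.1180
φ(d₁) = φ(-0.10) = 0.3970
vega = S·φ(d₁)·√T = 340·0.3970·1.1180 = 150.9076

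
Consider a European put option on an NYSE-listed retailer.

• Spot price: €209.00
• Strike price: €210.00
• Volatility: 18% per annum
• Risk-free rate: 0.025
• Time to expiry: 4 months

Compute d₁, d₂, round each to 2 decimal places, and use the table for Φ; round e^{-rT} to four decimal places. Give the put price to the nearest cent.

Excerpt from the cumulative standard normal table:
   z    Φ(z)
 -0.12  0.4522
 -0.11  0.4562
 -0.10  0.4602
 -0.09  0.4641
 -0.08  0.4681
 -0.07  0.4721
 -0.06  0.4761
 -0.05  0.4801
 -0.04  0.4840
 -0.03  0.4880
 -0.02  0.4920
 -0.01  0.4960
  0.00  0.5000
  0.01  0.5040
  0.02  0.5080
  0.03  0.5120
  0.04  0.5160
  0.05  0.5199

σ√T = 0.18 × 0.5774 = 0.1039
ln(S/K) + (r + σ²/2)T = ln(209/210) + (0.025 + 0.18²/2)·0.3333 = -0.0048 + 0.0137 = 0.0090
d₁ = 0.0090 / 0.1039 = 0.0862 ≈ 0.09
d₂ = d₁ − σ√T = 0.0862 − 0.1039 = -0.0177 ≈ -0.02
exp(−rT) = exp(−0.025·0.3333) = 0.9917
N(−d₂) = N(0.02) = 0.5080;  N(−d₁) = N(-0.09) = 0.4641
P = 210·0.9917·0.5080 − 209·0.4641 = 105.7946 − 96.9969 = 8.7977

€8.80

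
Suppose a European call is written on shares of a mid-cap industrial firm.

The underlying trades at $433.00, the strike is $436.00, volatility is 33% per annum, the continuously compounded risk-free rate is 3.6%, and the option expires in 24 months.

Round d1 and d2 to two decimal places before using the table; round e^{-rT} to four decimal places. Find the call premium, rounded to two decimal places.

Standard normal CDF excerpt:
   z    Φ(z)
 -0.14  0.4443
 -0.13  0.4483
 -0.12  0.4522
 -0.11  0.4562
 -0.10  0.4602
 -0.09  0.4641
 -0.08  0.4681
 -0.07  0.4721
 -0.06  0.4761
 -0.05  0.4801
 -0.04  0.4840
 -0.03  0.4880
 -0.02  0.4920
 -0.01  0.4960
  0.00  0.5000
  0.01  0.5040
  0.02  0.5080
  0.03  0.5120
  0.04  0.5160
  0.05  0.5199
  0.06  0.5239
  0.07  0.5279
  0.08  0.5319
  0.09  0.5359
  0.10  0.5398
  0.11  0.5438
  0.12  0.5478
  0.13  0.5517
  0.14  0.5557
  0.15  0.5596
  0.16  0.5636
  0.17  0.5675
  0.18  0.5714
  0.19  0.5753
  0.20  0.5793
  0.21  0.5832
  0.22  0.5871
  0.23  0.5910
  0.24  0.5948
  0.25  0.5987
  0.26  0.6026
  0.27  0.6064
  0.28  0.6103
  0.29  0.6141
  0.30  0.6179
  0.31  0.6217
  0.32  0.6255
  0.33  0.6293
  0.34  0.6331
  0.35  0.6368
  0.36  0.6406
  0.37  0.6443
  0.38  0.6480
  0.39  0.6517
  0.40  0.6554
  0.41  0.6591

$90.70

σ√T = 0.33 × 1.4142 = 0.4667
ln(S/K) + (r + σ²/2)T = ln(433/436) + (0.036 + 0.33²/2)·2 = -0.0069 + 0.1809 = 0.1740
d₁ = 0.1740 / 0.4667 = 0.3728 ≈ 0.37
d₂ = d₁ − σ√T = 0.3728 − 0.4667 = -0.0939 ≈ -0.09
exp(−rT) = exp(−0.036·2) = 0.9305
C = 433·N(0.37) − 436·0.9305·N(-0.09) = 433·0.6443 − 436·0.9305·0.4641 = 278.9819 − 188.2844 = 90.6975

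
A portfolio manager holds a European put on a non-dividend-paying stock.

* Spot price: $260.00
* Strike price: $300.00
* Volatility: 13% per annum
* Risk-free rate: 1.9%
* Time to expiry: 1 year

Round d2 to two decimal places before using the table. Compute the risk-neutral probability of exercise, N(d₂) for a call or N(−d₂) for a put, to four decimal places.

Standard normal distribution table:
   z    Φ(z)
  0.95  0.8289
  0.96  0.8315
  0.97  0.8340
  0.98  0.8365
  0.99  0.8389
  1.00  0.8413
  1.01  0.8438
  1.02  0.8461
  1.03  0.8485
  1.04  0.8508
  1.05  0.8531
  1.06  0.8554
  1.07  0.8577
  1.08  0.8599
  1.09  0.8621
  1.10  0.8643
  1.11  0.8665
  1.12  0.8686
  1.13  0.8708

0.8461

T = 1;  σ√T = 0.1300
ln(S/K) + (r + σ²/2)T = ln(260/300) + (0.019 + 0.13²/2)·1 = -0.1431 + 0.0275 = -0.1157
d₁ = -0.1157 / 0.1300 = -0.8896 → -0.89
d₂ = d₁ − σ√T = -0.8896 − 0.1300 = -1.0196 → -1.02
Pr(exercise) under Q = N(−d₂) = N(1.02) = 0.8461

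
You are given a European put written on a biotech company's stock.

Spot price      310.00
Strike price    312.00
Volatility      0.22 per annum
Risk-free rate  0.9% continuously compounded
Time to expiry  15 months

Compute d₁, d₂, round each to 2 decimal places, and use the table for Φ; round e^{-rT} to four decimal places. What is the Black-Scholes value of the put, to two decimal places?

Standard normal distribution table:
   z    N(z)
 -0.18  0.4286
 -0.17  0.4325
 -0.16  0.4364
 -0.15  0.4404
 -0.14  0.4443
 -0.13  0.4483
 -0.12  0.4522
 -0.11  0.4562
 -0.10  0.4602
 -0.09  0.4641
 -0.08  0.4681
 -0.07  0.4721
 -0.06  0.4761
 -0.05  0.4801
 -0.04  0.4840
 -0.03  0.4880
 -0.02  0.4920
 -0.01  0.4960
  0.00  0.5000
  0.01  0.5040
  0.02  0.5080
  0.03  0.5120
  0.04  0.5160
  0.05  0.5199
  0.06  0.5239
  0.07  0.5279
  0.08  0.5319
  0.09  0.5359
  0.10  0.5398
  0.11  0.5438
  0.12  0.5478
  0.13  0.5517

σ√T = 0.22·√1.25 = 0.2460
d₁ = [ln(310/312) + (0.009 + ½·0.22²)·1.25] / (σ√T) = (-0.0064 + 0.0415) / 0.2460 = 0.1426 ≈ 0.14
d₂ = 0.1426 − 0.2460 = -0.1034 ≈ -0.10
e^(−rT) = e^(−0.009·1.25) = 0.9888
P = 312·0.9888·N(0.10) − 310·N(-0.14) = 312·0.9888·0.5398 − 310·0.4443 = 166.5313 − 137.7330 = 28.7983

28.80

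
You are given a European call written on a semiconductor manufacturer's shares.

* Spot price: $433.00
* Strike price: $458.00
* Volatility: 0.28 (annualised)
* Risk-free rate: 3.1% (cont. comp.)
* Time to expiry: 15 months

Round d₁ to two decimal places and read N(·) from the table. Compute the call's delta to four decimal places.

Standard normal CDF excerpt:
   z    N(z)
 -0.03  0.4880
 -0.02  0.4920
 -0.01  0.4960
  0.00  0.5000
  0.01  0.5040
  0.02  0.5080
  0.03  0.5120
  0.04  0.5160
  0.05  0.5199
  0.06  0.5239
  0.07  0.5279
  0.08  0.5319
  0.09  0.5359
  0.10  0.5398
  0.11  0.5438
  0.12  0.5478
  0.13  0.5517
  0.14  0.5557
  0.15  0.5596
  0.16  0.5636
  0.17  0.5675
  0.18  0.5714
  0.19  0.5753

0.5398

σ√T = 0.28 × 1.1180 = 0.3130
ln(S/K) + (r + σ²/2)T = ln(433/458) + (0.031 + 0.28²/2)·1.25 = -0.0561 + 0.0878 = 0.0316
d₁ = 0.0316 / 0.3130 = 0.1010 ≈ 0.10
N(d₁) = N(0.10) = 0.5398
Δ_call = N(d₁) = 0.5398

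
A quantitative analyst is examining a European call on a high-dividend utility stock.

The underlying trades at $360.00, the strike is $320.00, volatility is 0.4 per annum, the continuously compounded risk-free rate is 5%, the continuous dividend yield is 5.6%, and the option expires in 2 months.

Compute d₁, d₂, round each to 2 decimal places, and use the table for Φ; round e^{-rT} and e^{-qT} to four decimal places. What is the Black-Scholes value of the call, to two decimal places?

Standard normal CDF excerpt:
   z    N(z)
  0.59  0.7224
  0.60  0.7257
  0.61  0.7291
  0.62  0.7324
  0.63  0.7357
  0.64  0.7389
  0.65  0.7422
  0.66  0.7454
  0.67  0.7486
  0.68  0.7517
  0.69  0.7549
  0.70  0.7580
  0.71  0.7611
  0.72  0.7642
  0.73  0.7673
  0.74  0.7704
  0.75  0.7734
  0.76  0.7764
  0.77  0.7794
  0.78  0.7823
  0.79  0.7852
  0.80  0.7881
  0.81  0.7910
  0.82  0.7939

σ√T = 0.4·√0.1667 = 0.1633
d₁ = [ln(360/320) + (0.05 − 0.056 + 0.4²/2)·0.1667] / 0.1633 = [0.1178 + 0.0123] / 0.1633 = 0.7968 → 0.80
d₂ = d₁ − σ√T = 0.7968 − 0.1633 = 0.6335 → 0.63
e^(−qT) = e^(−0.056·0.1667) = 0.9907;  e^(−rT) = e^(−0.05·0.1667) = 0.9917
N(d₁) = N(0.80) = 0.7881;  N(d₂) = N(0.63) = 0.7357
C = 360·0.9907·0.7881 − 320·0.9917·0.7357 = 281.0774 − 233.4700 = 47.6075

$47.61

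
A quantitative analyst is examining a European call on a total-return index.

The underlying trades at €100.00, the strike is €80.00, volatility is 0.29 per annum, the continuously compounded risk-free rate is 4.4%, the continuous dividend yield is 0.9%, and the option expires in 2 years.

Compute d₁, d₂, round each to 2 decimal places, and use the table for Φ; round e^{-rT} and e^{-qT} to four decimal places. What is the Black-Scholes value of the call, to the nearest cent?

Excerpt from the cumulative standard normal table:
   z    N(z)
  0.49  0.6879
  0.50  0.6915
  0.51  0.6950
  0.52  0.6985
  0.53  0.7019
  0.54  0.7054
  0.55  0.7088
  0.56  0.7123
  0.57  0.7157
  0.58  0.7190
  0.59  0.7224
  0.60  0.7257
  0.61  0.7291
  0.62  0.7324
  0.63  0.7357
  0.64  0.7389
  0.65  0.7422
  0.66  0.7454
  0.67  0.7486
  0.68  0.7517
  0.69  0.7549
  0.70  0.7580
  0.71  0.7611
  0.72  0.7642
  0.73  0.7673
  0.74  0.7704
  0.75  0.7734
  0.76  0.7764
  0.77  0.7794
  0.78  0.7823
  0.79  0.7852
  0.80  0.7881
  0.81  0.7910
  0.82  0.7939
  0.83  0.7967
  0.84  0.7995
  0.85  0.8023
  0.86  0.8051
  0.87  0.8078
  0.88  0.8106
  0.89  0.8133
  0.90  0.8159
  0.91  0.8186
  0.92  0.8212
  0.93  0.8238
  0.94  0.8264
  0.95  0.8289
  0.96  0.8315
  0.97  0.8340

σ√T = 0.29 × 1.4142 = 0.4101
d₁ = [ln(100/80) + (0.044 − 0.009 + ½·0.29²)·2] / (σ√T) = (0.2231 + 0.1541) / 0.4101 = 0.9198 → 0.92
d₂ = 0.9198 − 0.4101 = 0.5097 → 0.51
e^(−qT) = e^(−0.009·2) = 0.9822;  e^(−rT) = e^(−0.044·2) = 0.9158
N(d₁) = N(0.92) = 0.8212;  N(d₂) = N(0.51) = 0.6950
C = 100·0.9822·0.8212 − 80·0.9158·0.6950 = 80.6583 − 50.9185 = 29.7398

€29.74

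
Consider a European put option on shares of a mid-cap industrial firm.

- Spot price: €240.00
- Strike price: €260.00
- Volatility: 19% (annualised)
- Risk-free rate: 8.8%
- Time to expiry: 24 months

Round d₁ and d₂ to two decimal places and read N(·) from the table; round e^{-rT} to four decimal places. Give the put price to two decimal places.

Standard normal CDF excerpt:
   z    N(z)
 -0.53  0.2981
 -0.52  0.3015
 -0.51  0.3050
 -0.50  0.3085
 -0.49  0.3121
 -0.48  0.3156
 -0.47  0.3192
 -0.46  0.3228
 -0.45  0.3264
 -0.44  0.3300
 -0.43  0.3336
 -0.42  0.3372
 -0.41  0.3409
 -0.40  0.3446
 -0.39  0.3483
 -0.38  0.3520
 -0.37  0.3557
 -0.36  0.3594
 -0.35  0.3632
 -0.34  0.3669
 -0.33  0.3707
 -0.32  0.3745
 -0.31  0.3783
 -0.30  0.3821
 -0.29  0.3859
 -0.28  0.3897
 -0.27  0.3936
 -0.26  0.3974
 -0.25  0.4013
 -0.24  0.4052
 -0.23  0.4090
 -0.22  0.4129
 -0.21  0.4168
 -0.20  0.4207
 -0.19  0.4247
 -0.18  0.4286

€15.12

σ√T = 0.19·√2 = 0.2687
d₁ = [ln(240/260) + (0.088 + 0.19²/2)·2] / 0.2687 = [-0.0800 + 0.2121] / 0.2687 = 0.4915 which rounds to 0.49
d₂ = d₁ − σ√T = 0.4915 − 0.2687 = 0.2228 which rounds to 0.22
exp(−rT) = exp(−0.088·2) = 0.8386
P = 260·0.8386·N(-0.22) − 240·N(-0.49) = 260·0.8386·0.4129 − 240·0.3121 = 90.0271 − 74.9040 = 15.1231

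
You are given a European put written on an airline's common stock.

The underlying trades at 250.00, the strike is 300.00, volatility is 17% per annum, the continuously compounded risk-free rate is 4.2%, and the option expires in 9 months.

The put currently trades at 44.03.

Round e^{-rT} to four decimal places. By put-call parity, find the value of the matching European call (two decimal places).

3.33

exp(−rT) = exp(−0.042·0.75) = 0.9690
Put-call parity: C − P = S − K·e^(−rT) = 250 − 300·0.9690 = 250 − 290.7000 = -40.7000
C = P + (C − P) = 44.03 + (-40.7000) = 3.3300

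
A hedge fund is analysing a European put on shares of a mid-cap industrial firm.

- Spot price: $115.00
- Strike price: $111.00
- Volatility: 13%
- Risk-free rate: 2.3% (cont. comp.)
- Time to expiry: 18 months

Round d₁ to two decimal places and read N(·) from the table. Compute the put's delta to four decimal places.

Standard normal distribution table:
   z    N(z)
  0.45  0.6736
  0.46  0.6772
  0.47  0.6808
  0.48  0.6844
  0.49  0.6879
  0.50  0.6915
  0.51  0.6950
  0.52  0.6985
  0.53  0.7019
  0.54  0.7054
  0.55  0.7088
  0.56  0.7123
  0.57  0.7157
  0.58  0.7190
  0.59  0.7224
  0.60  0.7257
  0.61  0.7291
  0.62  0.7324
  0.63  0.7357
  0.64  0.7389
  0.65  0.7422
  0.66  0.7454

σ√T = 0.13 × 1.2247 = 0.1592
d₁ = [ln(115/111) + (0.023 + ½·0.13²)·1.5] / (σ√T) = (0.0354 + 0.0472) / 0.1592 = 0.5186 which rounds to 0.52
N(d₁) = N(0.52) = 0.6985
Δ_put = N(d₁) − 1 = 0.6985 − 1 = -0.3015

-0.3015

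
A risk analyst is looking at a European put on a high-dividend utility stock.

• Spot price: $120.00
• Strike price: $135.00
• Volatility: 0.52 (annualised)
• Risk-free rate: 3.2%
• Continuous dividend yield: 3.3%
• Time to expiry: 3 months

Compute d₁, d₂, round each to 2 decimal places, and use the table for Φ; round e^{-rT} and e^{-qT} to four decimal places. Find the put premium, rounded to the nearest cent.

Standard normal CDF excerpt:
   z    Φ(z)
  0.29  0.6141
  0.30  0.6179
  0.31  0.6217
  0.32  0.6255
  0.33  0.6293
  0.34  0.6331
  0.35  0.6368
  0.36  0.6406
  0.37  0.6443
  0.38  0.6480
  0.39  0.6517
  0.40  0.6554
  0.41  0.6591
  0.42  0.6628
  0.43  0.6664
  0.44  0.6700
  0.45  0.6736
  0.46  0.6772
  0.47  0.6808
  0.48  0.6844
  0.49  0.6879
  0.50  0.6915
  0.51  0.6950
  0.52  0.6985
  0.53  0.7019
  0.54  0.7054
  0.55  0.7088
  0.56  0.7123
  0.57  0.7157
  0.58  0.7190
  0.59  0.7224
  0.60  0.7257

$21.84

σ√T = 0.52 × 0.5000 = 0.2600
d₁ = [ln(120/135) + (0.032 − 0.033 + 0.52²/2)·0.25] / 0.2600 = [-0.1178 + 0.0336] / 0.2600 = -0.3240 which rounds to -0.32
d₂ = d₁ − σ√T = -0.3240 − 0.2600 = -0.5840 which rounds to -0.58
exp(−qT) = exp(−0.033·0.25) = 0.9918;  exp(−rT) = exp(−0.032·0.25) = 0.9920
N(−d₂) = N(0.58) = 0.7190;  N(−d₁) = N(0.32) = 0.6255
P = 135·0.9920·0.7190 − 120·0.9918·0.6255 = 96.2885 − 74.4445 = 21.8440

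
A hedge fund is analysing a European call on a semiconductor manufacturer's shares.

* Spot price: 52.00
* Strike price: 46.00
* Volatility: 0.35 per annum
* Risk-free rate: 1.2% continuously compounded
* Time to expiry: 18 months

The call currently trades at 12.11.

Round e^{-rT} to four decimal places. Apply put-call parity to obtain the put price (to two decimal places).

5.29

exp(−rT) = exp(−0.012·1.5) = 0.9822
Put-call parity: C − P = S − K·e^(−rT) = 52 − 46·0.9822 = 52 − 45.1812 = 6.8188
P = C − (C − P) = 12.11 − (6.8188) = 5.2912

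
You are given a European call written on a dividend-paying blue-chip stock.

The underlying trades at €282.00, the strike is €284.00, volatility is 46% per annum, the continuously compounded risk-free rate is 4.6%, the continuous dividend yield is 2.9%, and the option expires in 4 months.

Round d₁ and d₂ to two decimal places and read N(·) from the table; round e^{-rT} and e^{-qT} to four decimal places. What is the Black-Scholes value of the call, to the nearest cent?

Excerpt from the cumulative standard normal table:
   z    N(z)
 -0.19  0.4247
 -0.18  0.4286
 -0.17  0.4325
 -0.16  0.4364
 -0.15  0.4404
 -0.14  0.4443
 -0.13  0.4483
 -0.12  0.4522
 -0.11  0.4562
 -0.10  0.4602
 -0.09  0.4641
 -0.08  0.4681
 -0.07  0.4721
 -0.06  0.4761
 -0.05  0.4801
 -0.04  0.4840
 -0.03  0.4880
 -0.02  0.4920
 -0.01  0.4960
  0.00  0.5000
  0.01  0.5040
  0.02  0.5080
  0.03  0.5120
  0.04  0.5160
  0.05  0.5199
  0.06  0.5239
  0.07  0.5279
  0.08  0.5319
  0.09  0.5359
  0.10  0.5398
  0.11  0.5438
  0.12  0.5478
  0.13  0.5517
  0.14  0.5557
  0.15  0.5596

€29.82

σ√T = 0.46 × 0.5774 = 0.2656
d₁ = [ln(282/284) + (0.046 − 0.029 + 0.46²/2)·0.3333] / 0.2656 = [-0.0071 + 0.0409] / 0.2656 = 0.1275 → 0.13
d₂ = d₁ − σ√T = 0.1275 − 0.2656 = -0.1381 → -0.14
e^(−qT) = e^(−0.029·0.3333) = 0.9904;  e^(−rT) = e^(−0.046·0.3333) = 0.9848
N(d₁) = N(0.13) = 0.5517;  N(d₂) = N(-0.14) = 0.4443
C = 282·0.9904·0.5517 − 284·0.9848·0.4443 = 154.0858 − 124.2632 = 29.8226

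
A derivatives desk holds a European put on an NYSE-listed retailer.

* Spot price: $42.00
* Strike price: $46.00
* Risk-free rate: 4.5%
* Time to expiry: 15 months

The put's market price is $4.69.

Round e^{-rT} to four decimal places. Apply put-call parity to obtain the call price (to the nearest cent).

exp(−rT) = exp(−0.045·1.25) = 0.9453
Put-call parity: C − P = S − K·e^(−rT) = 42 − 46·0.9453 = 42 − 43.4838 = -1.4838
C = P + (C − P) = 4.69 + (-1.4838) = 3.2062

$3.21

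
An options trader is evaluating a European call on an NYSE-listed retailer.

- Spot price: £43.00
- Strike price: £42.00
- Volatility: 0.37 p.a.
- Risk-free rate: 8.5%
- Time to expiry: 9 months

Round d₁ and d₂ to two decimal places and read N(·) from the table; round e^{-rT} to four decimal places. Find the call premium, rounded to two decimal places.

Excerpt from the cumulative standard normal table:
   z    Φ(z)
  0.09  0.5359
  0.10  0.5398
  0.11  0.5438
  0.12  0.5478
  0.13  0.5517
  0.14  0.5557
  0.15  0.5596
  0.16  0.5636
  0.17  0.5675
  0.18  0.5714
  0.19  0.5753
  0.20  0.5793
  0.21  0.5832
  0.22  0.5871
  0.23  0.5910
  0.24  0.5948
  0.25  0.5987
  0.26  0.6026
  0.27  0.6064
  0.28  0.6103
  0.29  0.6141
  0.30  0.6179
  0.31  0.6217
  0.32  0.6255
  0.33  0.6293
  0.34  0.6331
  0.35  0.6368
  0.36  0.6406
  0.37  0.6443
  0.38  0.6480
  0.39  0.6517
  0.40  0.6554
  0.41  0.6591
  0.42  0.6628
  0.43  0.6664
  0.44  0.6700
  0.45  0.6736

T = 0.75;  σ√T = 0.3204
d₁ = [ln(43/42) + (0.085 + 0.37²/2)·0.75] / 0.3204 = [0.0235 + 0.1151] / 0.3204 = 0.4326 which rounds to 0.43
d₂ = d₁ − σ√T = 0.4326 − 0.3204 = 0.1122 which rounds to 0.11
e^(−rT) = e^(−0.085·0.75) = 0.9382
N(d₁) = N(0.43) = 0.6664;  N(d₂) = N(0.11) = 0.5438
C = 43·0.6664 − 42·0.9382·0.5438 = 28.6552 − 21.4281 = 7.2271

£7.23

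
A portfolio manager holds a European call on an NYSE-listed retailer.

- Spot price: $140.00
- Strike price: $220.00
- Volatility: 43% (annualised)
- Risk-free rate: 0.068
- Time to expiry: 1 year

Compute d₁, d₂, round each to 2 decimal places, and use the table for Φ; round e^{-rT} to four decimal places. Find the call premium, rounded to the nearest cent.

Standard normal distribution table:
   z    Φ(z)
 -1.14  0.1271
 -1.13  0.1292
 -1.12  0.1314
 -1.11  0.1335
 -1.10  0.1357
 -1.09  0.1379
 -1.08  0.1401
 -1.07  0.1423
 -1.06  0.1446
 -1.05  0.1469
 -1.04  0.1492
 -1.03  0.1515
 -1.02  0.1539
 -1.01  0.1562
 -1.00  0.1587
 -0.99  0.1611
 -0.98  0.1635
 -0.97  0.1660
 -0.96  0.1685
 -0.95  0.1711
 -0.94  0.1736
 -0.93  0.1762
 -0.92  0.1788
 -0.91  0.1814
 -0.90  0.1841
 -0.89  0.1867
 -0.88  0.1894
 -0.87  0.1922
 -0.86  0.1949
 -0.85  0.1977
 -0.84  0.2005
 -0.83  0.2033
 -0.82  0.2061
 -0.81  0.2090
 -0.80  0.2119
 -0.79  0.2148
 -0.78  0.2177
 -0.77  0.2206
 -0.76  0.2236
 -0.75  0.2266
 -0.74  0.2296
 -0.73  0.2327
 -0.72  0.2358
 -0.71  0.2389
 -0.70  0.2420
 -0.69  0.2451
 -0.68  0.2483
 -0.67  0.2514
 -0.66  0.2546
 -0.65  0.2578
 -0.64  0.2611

$7.32

T = 1;  σ√T = 0.4300
d₁ = [ln(140/220) + (0.068 + 0.43²/2)·1] / 0.4300 = [-0.4520 + 0.1604] / 0.4300 = -0.6780 ≈ -0.68
d₂ = d₁ − σ√T = -0.6780 − 0.4300 = -1.1080 ≈ -1.11
exp(−rT) = exp(−0.068·1) = 0.9343
C = 140·N(-0.68) − 220·0.9343·N(-1.11) = 140·0.2483 − 220·0.9343·0.1335 = 34.7620 − 27.4404 = 7.3216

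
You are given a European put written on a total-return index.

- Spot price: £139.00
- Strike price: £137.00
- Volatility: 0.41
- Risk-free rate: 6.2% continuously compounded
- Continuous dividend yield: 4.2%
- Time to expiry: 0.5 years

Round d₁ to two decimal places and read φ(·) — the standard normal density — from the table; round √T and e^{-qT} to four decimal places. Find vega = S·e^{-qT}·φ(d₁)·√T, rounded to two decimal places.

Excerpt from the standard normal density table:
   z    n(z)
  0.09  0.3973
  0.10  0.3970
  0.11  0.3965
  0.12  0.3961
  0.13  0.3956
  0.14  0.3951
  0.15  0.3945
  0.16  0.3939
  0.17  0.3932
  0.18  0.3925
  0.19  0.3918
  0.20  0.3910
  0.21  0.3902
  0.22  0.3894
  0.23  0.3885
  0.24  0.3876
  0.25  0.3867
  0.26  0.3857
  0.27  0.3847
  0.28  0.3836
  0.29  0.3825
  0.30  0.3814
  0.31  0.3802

37.39

σ√T = 0.41·√0.5 = 0.2899
d₁ = [ln(139/137) + (0.062 − 0.042 + 0.41²/2)·0.5] / 0.2899 = [0.0145 + 0.0520] / 0.2899 = 0.2294 ⇒ 0.23
√T = √0.5 = 0.7071
φ(d₁) = φ(0.23) = 0.3885
e^(−qT) = e^(−0.042·0.5) = 0.9792
vega = S·e^(−qT)·φ(d₁)·√T = 139·0.9792·0.3885·0.7071 = 37.3902
(Vega is the same for a European call and put with the same parameters.)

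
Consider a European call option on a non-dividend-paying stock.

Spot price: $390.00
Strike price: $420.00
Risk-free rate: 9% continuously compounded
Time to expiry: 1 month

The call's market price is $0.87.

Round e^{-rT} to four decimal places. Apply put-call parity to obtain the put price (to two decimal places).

$27.72

e^(−rT) = e^(−0.09·0.08333) = 0.9925
Put-call parity: C − P = S − K·e^(−rT) = 390 − 420·0.9925 = 390 − 416.8500 = -26.8500
P = C − (C − P) = 0.87 − (-26.8500) = 27.7200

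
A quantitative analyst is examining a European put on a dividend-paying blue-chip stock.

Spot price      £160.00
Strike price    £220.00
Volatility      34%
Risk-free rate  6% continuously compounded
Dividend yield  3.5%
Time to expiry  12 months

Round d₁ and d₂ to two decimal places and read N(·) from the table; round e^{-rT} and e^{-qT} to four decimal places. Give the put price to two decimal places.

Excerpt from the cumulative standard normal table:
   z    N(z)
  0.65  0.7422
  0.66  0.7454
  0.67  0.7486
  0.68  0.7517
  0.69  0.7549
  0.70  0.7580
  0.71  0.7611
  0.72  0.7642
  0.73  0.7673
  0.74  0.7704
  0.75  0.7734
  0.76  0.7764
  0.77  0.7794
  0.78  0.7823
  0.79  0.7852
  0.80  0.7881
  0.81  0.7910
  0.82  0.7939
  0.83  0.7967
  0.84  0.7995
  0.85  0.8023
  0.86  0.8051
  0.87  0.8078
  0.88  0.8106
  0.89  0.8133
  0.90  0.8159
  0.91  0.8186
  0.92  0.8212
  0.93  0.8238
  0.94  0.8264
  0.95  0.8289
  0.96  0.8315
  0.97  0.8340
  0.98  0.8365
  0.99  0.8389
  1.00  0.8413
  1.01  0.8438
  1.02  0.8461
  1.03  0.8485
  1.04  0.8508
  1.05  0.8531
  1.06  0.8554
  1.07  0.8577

σ√T = 0.34 × 1.0000 = 0.3400
d₁ = [ln(160/220) + (0.06 − 0.035 + 0.34²/2)·1] / 0.3400 = [-0.3185 + 0.0828] / 0.3400 = -0.6931 ⇒ -0.69
d₂ = d₁ − σ√T = -0.6931 − 0.3400 = -1.0331 ⇒ -1.03
e^(−qT) = e^(−0.035·1) = 0.9656;  e^(−rT) = e^(−0.06·1) = 0.9418
N(−d₂) = N(1.03) = 0.8485;  N(−d₁) = N(0.69) = 0.7549
P = 220·0.9418·0.8485 − 160·0.9656·0.7549 = 175.8058 − 116.6290 = 59.1768

£59.18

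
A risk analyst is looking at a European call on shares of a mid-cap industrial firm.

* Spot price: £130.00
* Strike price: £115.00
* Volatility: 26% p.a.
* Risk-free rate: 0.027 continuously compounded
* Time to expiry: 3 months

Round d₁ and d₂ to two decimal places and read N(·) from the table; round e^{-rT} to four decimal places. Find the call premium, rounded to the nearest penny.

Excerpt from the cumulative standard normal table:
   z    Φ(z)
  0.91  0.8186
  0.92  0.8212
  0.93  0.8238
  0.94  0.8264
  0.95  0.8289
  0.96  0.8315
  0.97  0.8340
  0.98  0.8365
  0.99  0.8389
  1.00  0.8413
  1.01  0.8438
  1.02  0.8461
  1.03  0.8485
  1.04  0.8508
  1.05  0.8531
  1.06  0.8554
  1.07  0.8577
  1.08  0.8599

£17.10

T = 0.25;  σ√T = 0.1300
d₁ = [ln(130/115) + (0.027 + 0.26²/2)·0.25] / 0.1300 = [0.1226 + 0.0152] / 0.1300 = 1.0600 ≈ 1.06
d₂ = d₁ − σ√T = 1.0600 − 0.1300 = 0.9300 ≈ 0.93
exp(−rT) = exp(−0.027·0.25) = 0.9933
C = 130·N(1.06) − 115·0.9933·N(0.93) = 130·0.8554 − 115·0.9933·0.8238 = 111.2020 − 94.1023 = 17.0997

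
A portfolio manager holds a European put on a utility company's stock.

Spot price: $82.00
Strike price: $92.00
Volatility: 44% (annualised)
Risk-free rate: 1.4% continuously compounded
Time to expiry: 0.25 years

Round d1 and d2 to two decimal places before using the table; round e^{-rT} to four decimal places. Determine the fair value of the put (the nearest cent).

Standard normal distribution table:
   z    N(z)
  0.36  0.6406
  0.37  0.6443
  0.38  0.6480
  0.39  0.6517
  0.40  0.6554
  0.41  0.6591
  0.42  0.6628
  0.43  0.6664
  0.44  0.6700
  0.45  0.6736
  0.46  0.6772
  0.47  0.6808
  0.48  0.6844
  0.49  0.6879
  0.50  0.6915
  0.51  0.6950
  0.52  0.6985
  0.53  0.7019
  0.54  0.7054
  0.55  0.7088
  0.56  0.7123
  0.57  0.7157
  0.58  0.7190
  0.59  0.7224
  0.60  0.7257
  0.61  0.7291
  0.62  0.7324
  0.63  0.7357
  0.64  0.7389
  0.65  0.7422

T = 0.25;  σ√T = 0.2200
ln(S/K) + (r + σ²/2)T = ln(82/92) + (0.014 + 0.44²/2)·0.25 = -0.1151 + 0.0277 = -0.0874
d₁ = -0.0874 / 0.2200 = -0.3971 ≈ -0.40
d₂ = d₁ − σ√T = -0.3971 − 0.2200 = -0.6171 ≈ -0.62
e^(−rT) = e^(−0.014·0.25) = 0.9965
P = 92·0.9965·N(0.62) − 82·N(0.40) = 92·0.9965·0.7324 − 82·0.6554 = 67.1450 − 53.7428 = 13.4022

$13.40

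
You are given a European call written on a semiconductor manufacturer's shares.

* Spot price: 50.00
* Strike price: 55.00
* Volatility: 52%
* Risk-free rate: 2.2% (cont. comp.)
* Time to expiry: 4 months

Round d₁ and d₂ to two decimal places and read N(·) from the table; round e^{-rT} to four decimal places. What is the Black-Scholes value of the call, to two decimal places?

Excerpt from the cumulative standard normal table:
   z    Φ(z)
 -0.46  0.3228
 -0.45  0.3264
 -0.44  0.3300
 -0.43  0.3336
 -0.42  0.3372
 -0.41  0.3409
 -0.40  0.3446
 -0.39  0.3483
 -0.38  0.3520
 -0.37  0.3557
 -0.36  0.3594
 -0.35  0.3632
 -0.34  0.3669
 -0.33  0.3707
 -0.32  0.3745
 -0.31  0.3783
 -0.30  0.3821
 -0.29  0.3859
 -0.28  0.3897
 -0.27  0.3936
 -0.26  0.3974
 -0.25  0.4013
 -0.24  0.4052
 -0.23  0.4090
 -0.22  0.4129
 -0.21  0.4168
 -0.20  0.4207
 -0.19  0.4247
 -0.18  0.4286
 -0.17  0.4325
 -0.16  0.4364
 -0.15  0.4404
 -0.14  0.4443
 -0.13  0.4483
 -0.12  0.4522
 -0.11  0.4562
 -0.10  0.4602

σ√T = 0.52·√0.3333 = 0.3002
d₁ = [ln(50/55) + (0.022 + ½·0.52²)·0.3333] / (σ√T) = (-0.0953 + 0.0524) / 0.3002 = -0.1429 → -0.14
d₂ = -0.1429 − 0.3002 = -0.4432 → -0.44
e^(−rT) = e^(−0.022·0.3333) = 0.9927
N(d₁) = N(-0.14) = 0.4443;  N(d₂) = N(-0.44) = 0.3300
C = 50·0.4443 − 55·0.9927·0.3300 = 22.2150 − 18.0175 = 4.1975

4.20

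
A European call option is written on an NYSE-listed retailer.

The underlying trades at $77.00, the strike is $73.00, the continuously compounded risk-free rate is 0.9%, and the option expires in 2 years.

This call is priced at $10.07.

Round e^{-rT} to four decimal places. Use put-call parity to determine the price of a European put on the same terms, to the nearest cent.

exp(−rT) = exp(−0.009·2) = 0.9822
Put-call parity: C − P = S − K·e^(−rT) = 77 − 73·0.9822 = 77 − 71.7006 = 5.2994
P = C − (C − P) = 10.07 − (5.2994) = 4.7706

$4.77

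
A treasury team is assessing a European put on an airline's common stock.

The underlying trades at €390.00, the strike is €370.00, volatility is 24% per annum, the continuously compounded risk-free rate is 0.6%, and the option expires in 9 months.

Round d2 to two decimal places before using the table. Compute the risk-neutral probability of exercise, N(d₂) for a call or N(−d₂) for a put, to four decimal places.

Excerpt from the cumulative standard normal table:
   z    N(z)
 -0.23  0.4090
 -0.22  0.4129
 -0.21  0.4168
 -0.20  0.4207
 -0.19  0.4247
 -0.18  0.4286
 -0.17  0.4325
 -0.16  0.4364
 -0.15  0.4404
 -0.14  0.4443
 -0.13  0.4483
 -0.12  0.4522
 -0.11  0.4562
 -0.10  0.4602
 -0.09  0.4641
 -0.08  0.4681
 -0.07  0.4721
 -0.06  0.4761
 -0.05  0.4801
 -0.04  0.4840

0.4325

σ√T = 0.24·√0.75 = 0.2078
d₁ = [ln(390/370) + (0.006 + 0.24²/2)·0.75] / 0.2078 = [0.0526 + 0.0261] / 0.2078 = 0.3789 → 0.38
d₂ = d₁ − σ√T = 0.3789 − 0.2078 = 0.1710 → 0.17
Pr(exercise) under Q = N(−d₂) = N(-0.17) = 0.4325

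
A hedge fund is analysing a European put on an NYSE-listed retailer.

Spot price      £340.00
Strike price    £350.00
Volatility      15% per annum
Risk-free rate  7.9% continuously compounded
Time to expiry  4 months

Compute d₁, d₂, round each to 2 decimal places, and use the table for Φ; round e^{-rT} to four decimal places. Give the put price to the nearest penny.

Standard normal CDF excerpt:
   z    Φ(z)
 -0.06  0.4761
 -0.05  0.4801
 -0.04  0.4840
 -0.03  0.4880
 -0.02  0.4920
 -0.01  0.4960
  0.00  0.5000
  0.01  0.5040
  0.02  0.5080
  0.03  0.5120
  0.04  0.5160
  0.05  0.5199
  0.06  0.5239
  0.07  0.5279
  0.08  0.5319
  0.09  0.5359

σ√T = 0.15 × 0.5774 = 0.0866
d₁ = [ln(340/350) + (0.079 + 0.15²/2)·0.3333] / 0.0866 = [-0.0290 + 0.0301] / 0.0866 = 0.0127 ⇒ 0.01
d₂ = d₁ − σ√T = 0.0127 − 0.0866 = -0.0739 ⇒ -0.07
exp(−rT) = exp(−0.079·0.3333) = 0.9740
N(−d₂) = N(0.07) = 0.5279;  N(−d₁) = N(-0.01) = 0.4960
P = 350·0.9740·0.5279 − 340·0.4960 = 179.9611 − 168.6400 = 11.3211

£11.32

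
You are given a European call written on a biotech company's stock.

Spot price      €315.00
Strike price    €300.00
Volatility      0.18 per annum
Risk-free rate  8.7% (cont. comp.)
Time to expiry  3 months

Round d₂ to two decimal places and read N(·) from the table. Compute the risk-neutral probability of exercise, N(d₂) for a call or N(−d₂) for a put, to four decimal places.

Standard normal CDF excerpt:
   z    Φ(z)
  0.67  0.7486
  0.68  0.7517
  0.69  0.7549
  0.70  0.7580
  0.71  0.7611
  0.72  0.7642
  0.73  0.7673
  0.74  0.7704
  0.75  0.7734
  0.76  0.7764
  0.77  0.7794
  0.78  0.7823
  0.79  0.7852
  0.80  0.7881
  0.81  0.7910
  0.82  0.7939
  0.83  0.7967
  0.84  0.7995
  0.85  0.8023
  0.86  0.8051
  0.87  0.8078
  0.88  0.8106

σ√T = 0.18 × 0.5000 = 0.0900
ln(S/K) + (r + σ²/2)T = ln(315/300) + (0.087 + 0.18²/2)·0.25 = 0.0488 + 0.0258 = 0.0746
d₁ = 0.0746 / 0.0900 = 0.8288 → 0.83
d₂ = d₁ − σ√T = 0.8288 − 0.0900 = 0.7388 → 0.74
Risk-neutral Pr[S_T > K] = N(d₂) = N(0.74) = 0.7704

0.7704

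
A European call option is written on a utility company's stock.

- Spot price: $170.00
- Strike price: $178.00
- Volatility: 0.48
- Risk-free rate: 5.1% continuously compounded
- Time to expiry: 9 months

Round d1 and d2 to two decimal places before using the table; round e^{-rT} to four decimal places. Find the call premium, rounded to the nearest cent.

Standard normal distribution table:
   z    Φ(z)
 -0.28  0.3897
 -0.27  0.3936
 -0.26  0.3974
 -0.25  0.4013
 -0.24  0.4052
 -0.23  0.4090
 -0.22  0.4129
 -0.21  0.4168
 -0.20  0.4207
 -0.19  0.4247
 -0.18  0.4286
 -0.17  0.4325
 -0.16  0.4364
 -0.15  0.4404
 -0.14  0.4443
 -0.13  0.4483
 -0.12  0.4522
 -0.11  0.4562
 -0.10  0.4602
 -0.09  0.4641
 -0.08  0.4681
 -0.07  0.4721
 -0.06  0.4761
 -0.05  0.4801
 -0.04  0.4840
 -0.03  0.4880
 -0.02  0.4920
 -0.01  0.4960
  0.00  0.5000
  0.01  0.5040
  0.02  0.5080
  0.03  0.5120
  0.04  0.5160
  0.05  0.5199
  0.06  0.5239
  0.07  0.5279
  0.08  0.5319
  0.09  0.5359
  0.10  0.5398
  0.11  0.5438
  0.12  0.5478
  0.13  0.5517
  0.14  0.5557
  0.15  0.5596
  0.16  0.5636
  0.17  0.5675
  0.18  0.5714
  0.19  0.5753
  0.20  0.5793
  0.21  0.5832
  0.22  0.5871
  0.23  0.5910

$27.73

T = 0.75;  σ√T = 0.4157
d₁ = [ln(170/178) + (0.051 + 0.48²/2)·0.75] / 0.4157 = [-0.0460 + 0.1246] / 0.4157 = 0.1892 ⇒ 0.19
d₂ = d₁ − σ√T = 0.1892 − 0.4157 = -0.2265 ⇒ -0.23
exp(−rT) = exp(−0.051·0.75) = 0.9625
N(d₁) = N(0.19) = 0.5753;  N(d₂) = N(-0.23) = 0.4090
C = 170·0.5753 − 178·0.9625·0.4090 = 97.8010 − 70.0719 = 27.7291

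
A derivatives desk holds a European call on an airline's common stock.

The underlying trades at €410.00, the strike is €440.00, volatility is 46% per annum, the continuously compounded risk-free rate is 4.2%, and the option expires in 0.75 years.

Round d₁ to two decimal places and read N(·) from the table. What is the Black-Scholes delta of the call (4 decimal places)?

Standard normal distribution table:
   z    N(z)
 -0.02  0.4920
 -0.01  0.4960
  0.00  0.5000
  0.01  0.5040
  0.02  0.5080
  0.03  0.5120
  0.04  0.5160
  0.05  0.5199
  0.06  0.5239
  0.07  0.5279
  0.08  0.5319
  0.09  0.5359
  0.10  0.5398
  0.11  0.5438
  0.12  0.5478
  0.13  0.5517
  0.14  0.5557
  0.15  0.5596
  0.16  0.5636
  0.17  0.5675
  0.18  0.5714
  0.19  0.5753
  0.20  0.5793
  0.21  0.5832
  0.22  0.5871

0.5398

σ√T = 0.46 × 0.8660 = 0.3984
d₁ = [ln(410/440) + (0.042 + 0.46²/2)·0.75] / 0.3984 = [-0.0706 + 0.1109] / 0.3984 = 0.1010 ≈ 0.10
N(d₁) = N(0.10) = 0.5398
Δ_call = N(d₁) = 0.5398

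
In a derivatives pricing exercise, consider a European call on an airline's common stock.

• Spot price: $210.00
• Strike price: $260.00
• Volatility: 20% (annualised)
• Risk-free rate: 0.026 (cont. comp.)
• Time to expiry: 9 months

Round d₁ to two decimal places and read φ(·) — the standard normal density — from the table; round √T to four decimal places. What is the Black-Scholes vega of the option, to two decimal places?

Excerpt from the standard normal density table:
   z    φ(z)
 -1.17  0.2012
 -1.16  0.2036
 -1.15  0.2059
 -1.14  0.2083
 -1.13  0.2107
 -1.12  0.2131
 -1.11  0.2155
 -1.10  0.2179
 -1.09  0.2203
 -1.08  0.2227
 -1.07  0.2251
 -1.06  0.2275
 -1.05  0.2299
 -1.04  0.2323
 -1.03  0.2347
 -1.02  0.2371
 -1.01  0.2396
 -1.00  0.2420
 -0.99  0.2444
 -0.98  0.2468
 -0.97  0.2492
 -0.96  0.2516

σ√T = 0.2·√0.75 = 0.1732
d₁ = [ln(210/260) + (0.026 + 0.2²/2)·0.75] / 0.1732 = [-0.2136 + 0.0345] / 0.1732 = -1.0339 ≈ -1.03
√T = √0.75 = 0.8660
φ(d₁) = φ(-1.03) = 0.2347
vega = S·φ(d₁)·√T = 210·0.2347·0.8660 = 42.6825
(The put has the same vega.)

42.68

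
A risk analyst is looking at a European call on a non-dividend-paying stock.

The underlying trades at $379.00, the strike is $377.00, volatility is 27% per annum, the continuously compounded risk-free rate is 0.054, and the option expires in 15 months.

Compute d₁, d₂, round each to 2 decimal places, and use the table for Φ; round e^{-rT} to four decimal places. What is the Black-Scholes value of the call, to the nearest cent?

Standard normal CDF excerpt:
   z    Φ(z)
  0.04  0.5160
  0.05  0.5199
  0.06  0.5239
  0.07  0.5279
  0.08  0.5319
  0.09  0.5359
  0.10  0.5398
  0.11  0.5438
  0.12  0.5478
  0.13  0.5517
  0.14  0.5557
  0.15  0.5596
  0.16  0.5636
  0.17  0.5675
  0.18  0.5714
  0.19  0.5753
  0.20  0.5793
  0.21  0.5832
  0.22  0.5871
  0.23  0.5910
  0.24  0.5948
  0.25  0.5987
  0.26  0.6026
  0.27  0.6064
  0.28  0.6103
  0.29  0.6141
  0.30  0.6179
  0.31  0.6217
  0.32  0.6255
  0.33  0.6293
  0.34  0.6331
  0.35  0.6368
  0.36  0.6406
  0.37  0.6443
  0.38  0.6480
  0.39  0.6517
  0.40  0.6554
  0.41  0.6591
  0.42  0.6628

$58.15

T = 1.25;  σ√T = 0.3019
d₁ = [ln(379/377) + (0.054 + ½·0.27²)·1.25] / (σ√T) = (0.0053 + 0.1131) / 0.3019 = 0.3921 → 0.39
d₂ = 0.3921 − 0.3019 = 0.0902 → 0.09
exp(−rT) = exp(−0.054·1.25) = 0.9347
N(d₁) = N(0.39) = 0.6517;  N(d₂) = N(0.09) = 0.5359
C = 379·0.6517 − 377·0.9347·0.5359 = 246.9943 − 188.8415 = 58.1528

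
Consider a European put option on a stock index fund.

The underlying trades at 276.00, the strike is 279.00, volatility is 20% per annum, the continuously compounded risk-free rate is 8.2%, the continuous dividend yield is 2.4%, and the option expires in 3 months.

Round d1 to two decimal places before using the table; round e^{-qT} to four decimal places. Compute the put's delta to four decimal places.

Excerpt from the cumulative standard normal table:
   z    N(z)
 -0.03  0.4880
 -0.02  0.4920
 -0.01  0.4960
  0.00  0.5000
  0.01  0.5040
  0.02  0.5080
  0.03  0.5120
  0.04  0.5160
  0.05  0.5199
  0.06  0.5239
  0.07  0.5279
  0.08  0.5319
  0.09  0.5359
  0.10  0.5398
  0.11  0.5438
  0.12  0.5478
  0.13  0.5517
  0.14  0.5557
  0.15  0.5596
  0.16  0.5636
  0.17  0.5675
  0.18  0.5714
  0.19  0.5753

-0.4613

σ√T = 0.2·√0.25 = 0.1000
d₁ = [ln(276/279) + (0.082 − 0.024 + 0.2²/2)·0.25] / 0.1000 = [-0.0108 + 0.0195] / 0.1000 = 0.0869 which rounds to 0.09
N(d₁) = N(0.09) = 0.5359
Δ_put = exp(−qT)·(N(d₁) − 1) = 0.9940·(0.5359 − 1) = -0.4613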